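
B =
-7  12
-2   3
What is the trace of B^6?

tr B = -4 and det B = 3, so the characteristic polynomial is λ² − (-4)λ + (3) with roots -1 and -3.
Eigenvectors give P = [[2, 3], [1, 1]] with P⁻¹ = [[-1, 3], [1, -2]], and B = P·diag(-1, -3)·P⁻¹.
Then B^6 = P·diag(1, 729)·P⁻¹ = [[2, 2187], [1, 729]] · [[-1, 3], [1, -2]] = [[2185, -4368], [728, -1455]].

730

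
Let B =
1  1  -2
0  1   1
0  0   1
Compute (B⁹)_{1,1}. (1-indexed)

B = I + N where N = [[0, 1, -2], [0, 0, 1], [0, 0, 0]] is strictly upper-triangular, so N³ = 0.
(I + N)⁹ = I + 9·N + 36·N² = [[1, 9, 18], [0, 1, 9], [0, 0, 1]].

1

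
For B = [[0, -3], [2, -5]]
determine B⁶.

[[-1266, 1995], [-1330, 2059]]

tr B = -5 and det B = 6, so the characteristic polynomial is λ² − (-5)λ + (6) with roots -2 and -3.
Eigenvectors give P = [[3, 1], [2, 1]] with P⁻¹ = [[1, -1], [-2, 3]], and B = P·diag(-2, -3)·P⁻¹.
Then B⁶ = P·diag(64, 729)·P⁻¹ = [[192, 729], [128, 729]] · [[1, -1], [-2, 3]] = [[-1266, 1995], [-1330, 2059]].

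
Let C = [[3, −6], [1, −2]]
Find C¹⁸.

[[3, −6], [1, −2]]

C² = C (a projection; rank 1, trace 1), so C¹⁸ = C.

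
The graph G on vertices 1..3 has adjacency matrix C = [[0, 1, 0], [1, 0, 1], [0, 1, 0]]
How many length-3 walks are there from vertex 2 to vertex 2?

The number of length-3 walks from vertex 2 to vertex 2 is entry (2,2) of C^3, where C is the adjacency matrix.
C^2 = [[1, 0, 1], [0, 2, 0], [1, 0, 1]]
C^3 = [[0, 2, 0], [2, 0, 2], [0, 2, 0]]

0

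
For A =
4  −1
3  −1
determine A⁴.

A² = [[13, −3], [9, −2]]
A³ = [[43, −10], [30, −7]]
A⁴ = [[142, −33], [99, −23]]

[[142, −33], [99, −23]]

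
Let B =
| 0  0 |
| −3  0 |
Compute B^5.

B is strictly triangular, hence nilpotent: B^2 = 0, so B^5 = 0.

[[0, 0], [0, 0]]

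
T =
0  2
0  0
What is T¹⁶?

[[0, 0], [0, 0]]

T is strictly triangular, hence nilpotent: T² = 0, so T¹⁶ = 0.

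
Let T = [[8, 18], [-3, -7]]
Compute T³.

[[26, 54], [-9, -19]]

tr T = 1 and det T = -2, so the characteristic polynomial is λ² − (1)λ + (-2) with roots -1 and 2.
Eigenvectors give P = [[2, -3], [-1, 1]] with P⁻¹ = [[-1, -3], [-1, -2]], and T = P·diag(-1, 2)·P⁻¹.
Then T³ = P·diag(-1, 8)·P⁻¹ = [[-2, -24], [1, 8]] · [[-1, -3], [-1, -2]] = [[26, 54], [-9, -19]].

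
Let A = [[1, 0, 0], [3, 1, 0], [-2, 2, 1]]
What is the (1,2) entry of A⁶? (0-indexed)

0

A = I + N where N = [[0, 0, 0], [3, 0, 0], [-2, 2, 0]] is strictly lower-triangular, so N³ = 0.
(I + N)⁶ = I + 6·N + 15·N² = [[1, 0, 0], [18, 1, 0], [78, 12, 1]].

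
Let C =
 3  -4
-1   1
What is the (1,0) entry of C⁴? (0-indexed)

C² = [[13, -16], [-4, 5]]
C³ = [[55, -68], [-17, 21]]
C⁴ = [[233, -288], [-72, 89]]

-72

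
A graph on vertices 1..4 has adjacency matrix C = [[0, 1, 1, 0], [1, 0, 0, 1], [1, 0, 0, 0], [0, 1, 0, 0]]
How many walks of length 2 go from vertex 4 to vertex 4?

The number of length-2 walks from vertex 4 to vertex 4 is entry (4,4) of C^2, where C is the adjacency matrix.
C^2 = [[2, 0, 0, 1], [0, 2, 1, 0], [0, 1, 1, 0], [1, 0, 0, 1]]

1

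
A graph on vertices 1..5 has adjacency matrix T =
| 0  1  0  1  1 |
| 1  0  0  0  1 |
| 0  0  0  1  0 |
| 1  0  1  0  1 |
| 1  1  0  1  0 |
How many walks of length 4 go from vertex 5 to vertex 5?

16

The number of length-4 walks from vertex 5 to vertex 5 is entry (5,5) of T⁴, where T is the adjacency matrix.
T² = [[3, 1, 1, 1, 2], [1, 2, 0, 2, 1], [1, 0, 1, 0, 1], [1, 2, 0, 3, 1], [2, 1, 1, 1, 3]]
T³ = [[4, 5, 1, 6, 5], [5, 2, 2, 2, 5], [1, 2, 0, 3, 1], [6, 2, 3, 2, 6], [5, 5, 1, 6, 4]]
T⁴ = [[16, 9, 6, 10, 15], [9, 10, 2, 12, 9], [6, 2, 3, 2, 6], [10, 12, 2, 15, 10], [15, 9, 6, 10, 16]]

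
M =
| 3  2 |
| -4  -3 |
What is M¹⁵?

[[3, 2], [-4, -3]]

M² = I (check: tr M = 0 and det M = -1), so M¹⁵ = M since 15 is odd.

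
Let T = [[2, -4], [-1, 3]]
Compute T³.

[[36, -92], [-23, 59]]

T² = [[8, -20], [-5, 13]]
T³ = [[36, -92], [-23, 59]]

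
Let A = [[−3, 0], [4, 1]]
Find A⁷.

tr A = −2 and det A = −3, so the characteristic polynomial is λ² − (−2)λ + (−3) with roots −3 and 1.
Eigenvectors give P = [[−1, 0], [1, −1]] with P⁻¹ = [[−1, 0], [−1, −1]], and A = P·diag(−3, 1)·P⁻¹.
Then A⁷ = P·diag(−2187, 1)·P⁻¹ = [[2187, 0], [−2187, −1]] · [[−1, 0], [−1, −1]] = [[−2187, 0], [2188, 1]].

[[−2187, 0], [2188, 1]]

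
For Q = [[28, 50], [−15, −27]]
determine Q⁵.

[[1618, 2750], [−825, −1407]]

tr Q = 1 and det Q = −6, so the characteristic polynomial is λ² − (1)λ + (−6) with roots 3 and −2.
Eigenvectors give P = [[−2, −5], [1, 3]] with P⁻¹ = [[−3, −5], [1, 2]], and Q = P·diag(3, −2)·P⁻¹.
Then Q⁵ = P·diag(243, −32)·P⁻¹ = [[−486, 160], [243, −96]] · [[−3, −5], [1, 2]] = [[1618, 2750], [−825, −1407]].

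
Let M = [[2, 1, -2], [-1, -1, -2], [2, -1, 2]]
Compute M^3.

[[-25, 6, -24], [-12, -7, 6], [21, 6, -16]]

M^2 = [[-1, 3, -10], [-5, 2, 0], [9, 1, 2]]
M^3 = [[-25, 6, -24], [-12, -7, 6], [21, 6, -16]]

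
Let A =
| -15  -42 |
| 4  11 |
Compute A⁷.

tr A = -4 and det A = 3, so the characteristic polynomial is λ² − (-4)λ + (3) with roots -1 and -3.
Eigenvectors give P = [[-3, 7], [1, -2]] with P⁻¹ = [[2, 7], [1, 3]], and A = P·diag(-1, -3)·P⁻¹.
Then A⁷ = P·diag(-1, -2187)·P⁻¹ = [[3, -15309], [-1, 4374]] · [[2, 7], [1, 3]] = [[-15303, -45906], [4372, 13115]].

[[-15303, -45906], [4372, 13115]]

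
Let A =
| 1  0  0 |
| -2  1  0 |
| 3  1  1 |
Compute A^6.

[[1, 0, 0], [-12, 1, 0], [-12, 6, 1]]

A = I + N where N = [[0, 0, 0], [-2, 0, 0], [3, 1, 0]] is strictly lower-triangular, so N^3 = 0.
(I + N)^6 = I + 6·N + 15·N^2 = [[1, 0, 0], [-12, 1, 0], [-12, 6, 1]].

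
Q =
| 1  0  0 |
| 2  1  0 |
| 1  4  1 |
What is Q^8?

Q = I + N where N = [[0, 0, 0], [2, 0, 0], [1, 4, 0]] is strictly lower-triangular, so N^3 = 0.
(I + N)^8 = I + 8·N + 28·N^2 = [[1, 0, 0], [16, 1, 0], [232, 32, 1]].

[[1, 0, 0], [16, 1, 0], [232, 32, 1]]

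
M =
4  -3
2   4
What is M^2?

[[10, -24], [16, 10]]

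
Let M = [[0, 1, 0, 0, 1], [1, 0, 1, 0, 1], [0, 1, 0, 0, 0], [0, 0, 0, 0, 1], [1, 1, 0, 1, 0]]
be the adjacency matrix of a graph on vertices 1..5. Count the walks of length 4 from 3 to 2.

The number of length-4 walks from vertex 3 to vertex 2 is entry (3,2) of M^4, where M is the adjacency matrix.
M^2 = [[2, 1, 1, 1, 1], [1, 3, 0, 1, 1], [1, 0, 1, 0, 1], [1, 1, 0, 1, 0], [1, 1, 1, 0, 3]]
M^3 = [[2, 4, 1, 1, 4], [4, 2, 3, 1, 5], [1, 3, 0, 1, 1], [1, 1, 1, 0, 3], [4, 5, 1, 3, 2]]
M^4 = [[8, 7, 4, 4, 7], [7, 12, 2, 5, 7], [4, 2, 3, 1, 5], [4, 5, 1, 3, 2], [7, 7, 5, 2, 12]]

2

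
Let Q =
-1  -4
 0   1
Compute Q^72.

Q² = I (check: tr Q = 0 and det Q = -1), so Q^72 = I since 72 is even.

[[1, 0], [0, 1]]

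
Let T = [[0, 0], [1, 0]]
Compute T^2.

[[0, 0], [0, 0]]

T is strictly triangular, hence nilpotent: T^2 = 0, so T^2 = 0.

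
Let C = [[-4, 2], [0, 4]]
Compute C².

[[16, 0], [0, 16]]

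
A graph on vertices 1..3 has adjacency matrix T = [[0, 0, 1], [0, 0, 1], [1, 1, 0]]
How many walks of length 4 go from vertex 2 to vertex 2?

2

The number of length-4 walks from vertex 2 to vertex 2 is entry (2,2) of T⁴, where T is the adjacency matrix.
T² = [[1, 1, 0], [1, 1, 0], [0, 0, 2]]
T³ = [[0, 0, 2], [0, 0, 2], [2, 2, 0]]
T⁴ = [[2, 2, 0], [2, 2, 0], [0, 0, 4]]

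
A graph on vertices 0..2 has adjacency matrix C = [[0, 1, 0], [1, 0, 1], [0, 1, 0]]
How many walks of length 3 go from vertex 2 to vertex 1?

The number of length-3 walks from vertex 2 to vertex 1 is entry (2,1) of C³, where C is the adjacency matrix.
C² = [[1, 0, 1], [0, 2, 0], [1, 0, 1]]
C³ = [[0, 2, 0], [2, 0, 2], [0, 2, 0]]

2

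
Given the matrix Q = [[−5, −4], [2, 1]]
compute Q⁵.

tr Q = −4 and det Q = 3, so the characteristic polynomial is λ² − (−4)λ + (3) with roots −3 and −1.
Eigenvectors give P = [[2, −1], [−1, 1]] with P⁻¹ = [[1, 1], [1, 2]], and Q = P·diag(−3, −1)·P⁻¹.
Then Q⁵ = P·diag(−243, −1)·P⁻¹ = [[−486, 1], [243, −1]] · [[1, 1], [1, 2]] = [[−485, −484], [242, 241]].

[[−485, −484], [242, 241]]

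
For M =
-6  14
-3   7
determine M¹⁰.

[[-6, 14], [-3, 7]]

M² = M (a projection; rank 1, trace 1), so M¹⁰ = M.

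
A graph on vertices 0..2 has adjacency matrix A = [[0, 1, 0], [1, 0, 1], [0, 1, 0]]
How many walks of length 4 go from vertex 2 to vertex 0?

The number of length-4 walks from vertex 2 to vertex 0 is entry (2,0) of A^4, where A is the adjacency matrix.
A^2 = [[1, 0, 1], [0, 2, 0], [1, 0, 1]]
A^3 = [[0, 2, 0], [2, 0, 2], [0, 2, 0]]
A^4 = [[2, 0, 2], [0, 4, 0], [2, 0, 2]]

2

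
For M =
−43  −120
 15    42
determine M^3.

tr M = −1 and det M = −6, so the characteristic polynomial is λ² − (−1)λ + (−6) with roots −3 and 2.
Eigenvectors give P = [[−3, 8], [1, −3]] with P⁻¹ = [[−3, −8], [−1, −3]], and M = P·diag(−3, 2)·P⁻¹.
Then M^3 = P·diag(−27, 8)·P⁻¹ = [[81, 64], [−27, −24]] · [[−3, −8], [−1, −3]] = [[−307, −840], [105, 288]].

[[−307, −840], [105, 288]]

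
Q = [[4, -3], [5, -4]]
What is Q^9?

Q² = I (check: tr Q = 0 and det Q = -1), so Q^9 = Q since 9 is odd.

[[4, -3], [5, -4]]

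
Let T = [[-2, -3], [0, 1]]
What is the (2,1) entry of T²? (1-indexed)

0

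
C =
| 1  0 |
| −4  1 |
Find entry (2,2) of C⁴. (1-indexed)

C = I + N where N = [[0, 0], [−4, 0]] is strictly lower-triangular, so N² = 0.
(I + N)⁴ = I + 4·N = [[1, 0], [−16, 1]].

1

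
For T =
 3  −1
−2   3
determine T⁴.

T² = [[11, −6], [−12, 11]]
T³ = [[45, −29], [−58, 45]]
T⁴ = [[193, −132], [−264, 193]]

[[193, −132], [−264, 193]]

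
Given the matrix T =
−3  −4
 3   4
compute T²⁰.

T² = T (a projection; rank 1, trace 1), so T²⁰ = T.

[[−3, −4], [3, 4]]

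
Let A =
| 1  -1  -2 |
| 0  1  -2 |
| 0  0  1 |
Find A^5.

[[1, -5, 10], [0, 1, -10], [0, 0, 1]]

A = I + N where N = [[0, -1, -2], [0, 0, -2], [0, 0, 0]] is strictly upper-triangular, so N^3 = 0.
(I + N)^5 = I + 5·N + 10·N^2 = [[1, -5, 10], [0, 1, -10], [0, 0, 1]].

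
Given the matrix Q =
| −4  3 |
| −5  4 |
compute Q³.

[[−4, 3], [−5, 4]]

Q² = I (check: tr Q = 0 and det Q = −1), so Q³ = Q since 3 is odd.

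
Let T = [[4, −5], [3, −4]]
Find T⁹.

T² = I (check: tr T = 0 and det T = −1), so T⁹ = T since 9 is odd.

[[4, −5], [3, −4]]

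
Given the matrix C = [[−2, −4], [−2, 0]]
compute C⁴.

[[176, 160], [80, 96]]

C² = [[12, 8], [4, 8]]
C³ = [[−40, −48], [−24, −16]]
C⁴ = [[176, 160], [80, 96]]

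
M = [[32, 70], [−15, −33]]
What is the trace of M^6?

793

tr M = −1 and det M = −6, so the characteristic polynomial is λ² − (−1)λ + (−6) with roots 2 and −3.
Eigenvectors give P = [[7, −2], [−3, 1]] with P⁻¹ = [[1, 2], [3, 7]], and M = P·diag(2, −3)·P⁻¹.
Then M^6 = P·diag(64, 729)·P⁻¹ = [[448, −1458], [−192, 729]] · [[1, 2], [3, 7]] = [[−3926, −9310], [1995, 4719]].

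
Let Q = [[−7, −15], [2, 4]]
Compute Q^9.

[[−3067, −7665], [1022, 2554]]

tr Q = −3 and det Q = 2, so the characteristic polynomial is λ² − (−3)λ + (2) with roots −2 and −1.
Eigenvectors give P = [[−3, 5], [1, −2]] with P⁻¹ = [[−2, −5], [−1, −3]], and Q = P·diag(−2, −1)·P⁻¹.
Then Q^9 = P·diag(−512, −1)·P⁻¹ = [[1536, −5], [−512, 2]] · [[−2, −5], [−1, −3]] = [[−3067, −7665], [1022, 2554]].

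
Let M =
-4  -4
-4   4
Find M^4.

M^2 = [[32, 0], [0, 32]]
M^3 = [[-128, -128], [-128, 128]]
M^4 = [[1024, 0], [0, 1024]]

[[1024, 0], [0, 1024]]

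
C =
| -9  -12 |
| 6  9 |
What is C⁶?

tr C = 0 and det C = -9, so the characteristic polynomial is λ² − (0)λ + (-9) with roots 3 and -3.
Eigenvectors give P = [[1, 2], [-1, -1]] with P⁻¹ = [[-1, -2], [1, 1]], and C = P·diag(3, -3)·P⁻¹.
Then C⁶ = P·diag(729, 729)·P⁻¹ = [[729, 1458], [-729, -729]] · [[-1, -2], [1, 1]] = [[729, 0], [0, 729]].

[[729, 0], [0, 729]]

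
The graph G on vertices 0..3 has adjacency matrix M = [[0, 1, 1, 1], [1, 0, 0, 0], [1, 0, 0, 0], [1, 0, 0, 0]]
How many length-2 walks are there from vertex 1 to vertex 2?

1

The number of length-2 walks from vertex 1 to vertex 2 is entry (1,2) of M², where M is the adjacency matrix.
M² = [[3, 0, 0, 0], [0, 1, 1, 1], [0, 1, 1, 1], [0, 1, 1, 1]]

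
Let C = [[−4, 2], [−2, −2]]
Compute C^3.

C^2 = [[12, −12], [12, 0]]
C^3 = [[−24, 48], [−48, 24]]

[[−24, 48], [−48, 24]]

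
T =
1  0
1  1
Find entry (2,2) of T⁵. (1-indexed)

T = I + N where N = [[0, 0], [1, 0]] is strictly lower-triangular, so N² = 0.
(I + N)⁵ = I + 5·N = [[1, 0], [5, 1]].

1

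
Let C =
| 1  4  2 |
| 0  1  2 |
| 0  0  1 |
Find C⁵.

[[1, 20, 90], [0, 1, 10], [0, 0, 1]]

C = I + N where N = [[0, 4, 2], [0, 0, 2], [0, 0, 0]] is strictly upper-triangular, so N³ = 0.
(I + N)⁵ = I + 5·N + 10·N² = [[1, 20, 90], [0, 1, 10], [0, 0, 1]].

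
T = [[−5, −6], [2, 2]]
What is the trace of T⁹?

tr T = −3 and det T = 2, so the characteristic polynomial is λ² − (−3)λ + (2) with roots −2 and −1.
Eigenvectors give P = [[−2, −3], [1, 2]] with P⁻¹ = [[−2, −3], [1, 2]], and T = P·diag(−2, −1)·P⁻¹.
Then T⁹ = P·diag(−512, −1)·P⁻¹ = [[1024, 3], [−512, −2]] · [[−2, −3], [1, 2]] = [[−2045, −3066], [1022, 1532]].

−513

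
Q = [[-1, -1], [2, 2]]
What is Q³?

Q² = Q (a projection; rank 1, trace 1), so Q³ = Q.

[[-1, -1], [2, 2]]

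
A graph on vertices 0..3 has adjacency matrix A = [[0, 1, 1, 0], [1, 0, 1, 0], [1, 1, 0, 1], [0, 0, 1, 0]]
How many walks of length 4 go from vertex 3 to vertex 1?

4

The number of length-4 walks from vertex 3 to vertex 1 is entry (3,1) of A^4, where A is the adjacency matrix.
A^2 = [[2, 1, 1, 1], [1, 2, 1, 1], [1, 1, 3, 0], [1, 1, 0, 1]]
A^3 = [[2, 3, 4, 1], [3, 2, 4, 1], [4, 4, 2, 3], [1, 1, 3, 0]]
A^4 = [[7, 6, 6, 4], [6, 7, 6, 4], [6, 6, 11, 2], [4, 4, 2, 3]]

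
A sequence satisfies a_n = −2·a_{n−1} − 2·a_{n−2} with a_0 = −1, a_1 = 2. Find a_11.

With companion matrix Q = [[−2, −2], [1, 0]], [a_n, a_{n−1}]ᵀ = Q·[a_{n−1}, a_{n−2}]ᵀ, so [a_11, a_10]ᵀ = Q¹⁰·[a_1, a_0]ᵀ.
Q¹⁰ = [[32, 64], [−32, −32]], giving [a_11, a_10]ᵀ = [[0], [−32]].

0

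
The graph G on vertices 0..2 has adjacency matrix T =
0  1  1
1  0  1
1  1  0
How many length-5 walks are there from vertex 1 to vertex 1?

10

The number of length-5 walks from vertex 1 to vertex 1 is entry (1,1) of T^5, where T is the adjacency matrix.
T^2 = [[2, 1, 1], [1, 2, 1], [1, 1, 2]]
T^3 = [[2, 3, 3], [3, 2, 3], [3, 3, 2]]
T^4 = [[6, 5, 5], [5, 6, 5], [5, 5, 6]]
T^5 = [[10, 11, 11], [11, 10, 11], [11, 11, 10]]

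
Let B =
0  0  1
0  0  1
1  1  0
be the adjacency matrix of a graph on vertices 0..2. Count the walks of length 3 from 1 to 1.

0

The number of length-3 walks from vertex 1 to vertex 1 is entry (1,1) of B³, where B is the adjacency matrix.
B² = [[1, 1, 0], [1, 1, 0], [0, 0, 2]]
B³ = [[0, 0, 2], [0, 0, 2], [2, 2, 0]]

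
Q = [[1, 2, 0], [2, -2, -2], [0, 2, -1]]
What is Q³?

[[1, 6, 8], [6, 0, -14], [-8, 14, 15]]

Q² = [[5, -2, -4], [-2, 4, 6], [4, -6, -3]]
Q³ = [[1, 6, 8], [6, 0, -14], [-8, 14, 15]]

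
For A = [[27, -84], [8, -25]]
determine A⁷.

[[15315, -45948], [4376, -13129]]

tr A = 2 and det A = -3, so the characteristic polynomial is λ² − (2)λ + (-3) with roots -1 and 3.
Eigenvectors give P = [[3, 7], [1, 2]] with P⁻¹ = [[-2, 7], [1, -3]], and A = P·diag(-1, 3)·P⁻¹.
Then A⁷ = P·diag(-1, 2187)·P⁻¹ = [[-3, 15309], [-1, 4374]] · [[-2, 7], [1, -3]] = [[15315, -45948], [4376, -13129]].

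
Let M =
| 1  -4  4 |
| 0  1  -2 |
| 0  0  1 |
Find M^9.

[[1, -36, 324], [0, 1, -18], [0, 0, 1]]

M = I + N where N = [[0, -4, 4], [0, 0, -2], [0, 0, 0]] is strictly upper-triangular, so N^3 = 0.
(I + N)^9 = I + 9·N + 36·N^2 = [[1, -36, 324], [0, 1, -18], [0, 0, 1]].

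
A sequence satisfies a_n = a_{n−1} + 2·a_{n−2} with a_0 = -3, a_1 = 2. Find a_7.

-40

With companion matrix T = [[1, 2], [1, 0]], [a_n, a_{n−1}]ᵀ = T·[a_{n−1}, a_{n−2}]ᵀ, so [a_7, a_6]ᵀ = T⁶·[a_1, a_0]ᵀ.
T⁶ = [[43, 42], [21, 22]], giving [a_7, a_6]ᵀ = [[-40], [-24]].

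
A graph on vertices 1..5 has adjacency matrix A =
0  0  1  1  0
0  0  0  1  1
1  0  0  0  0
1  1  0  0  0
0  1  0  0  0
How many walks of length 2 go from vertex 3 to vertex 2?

The number of length-2 walks from vertex 3 to vertex 2 is entry (3,2) of A², where A is the adjacency matrix.
A² = [[2, 1, 0, 0, 0], [1, 2, 0, 0, 0], [0, 0, 1, 1, 0], [0, 0, 1, 2, 1], [0, 0, 0, 1, 1]]

0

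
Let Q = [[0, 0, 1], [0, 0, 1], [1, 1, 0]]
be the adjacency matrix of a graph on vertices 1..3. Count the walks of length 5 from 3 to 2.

4

The number of length-5 walks from vertex 3 to vertex 2 is entry (3,2) of Q^5, where Q is the adjacency matrix.
Q^2 = [[1, 1, 0], [1, 1, 0], [0, 0, 2]]
Q^3 = [[0, 0, 2], [0, 0, 2], [2, 2, 0]]
Q^4 = [[2, 2, 0], [2, 2, 0], [0, 0, 4]]
Q^5 = [[0, 0, 4], [0, 0, 4], [4, 4, 0]]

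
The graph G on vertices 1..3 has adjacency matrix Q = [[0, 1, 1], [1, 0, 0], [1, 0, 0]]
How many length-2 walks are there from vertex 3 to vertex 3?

1

The number of length-2 walks from vertex 3 to vertex 3 is entry (3,3) of Q^2, where Q is the adjacency matrix.
Q^2 = [[2, 0, 0], [0, 1, 1], [0, 1, 1]]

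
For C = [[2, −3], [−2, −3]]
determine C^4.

[[106, 75], [50, 231]]

C^2 = [[10, 3], [2, 15]]
C^3 = [[14, −39], [−26, −51]]
C^4 = [[106, 75], [50, 231]]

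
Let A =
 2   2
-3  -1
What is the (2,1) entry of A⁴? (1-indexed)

21

A² = [[-2, 2], [-3, -5]]
A³ = [[-10, -6], [9, -1]]
A⁴ = [[-2, -14], [21, 19]]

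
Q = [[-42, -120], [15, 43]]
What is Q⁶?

tr Q = 1 and det Q = -6, so the characteristic polynomial is λ² − (1)λ + (-6) with roots 3 and -2.
Eigenvectors give P = [[8, 3], [-3, -1]] with P⁻¹ = [[-1, -3], [3, 8]], and Q = P·diag(3, -2)·P⁻¹.
Then Q⁶ = P·diag(729, 64)·P⁻¹ = [[5832, 192], [-2187, -64]] · [[-1, -3], [3, 8]] = [[-5256, -15960], [1995, 6049]].

[[-5256, -15960], [1995, 6049]]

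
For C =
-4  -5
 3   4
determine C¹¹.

[[-4, -5], [3, 4]]

C² = I (check: tr C = 0 and det C = -1), so C¹¹ = C since 11 is odd.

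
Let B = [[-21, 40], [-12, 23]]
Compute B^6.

[[-3639, 7280], [-2184, 4369]]

tr B = 2 and det B = -3, so the characteristic polynomial is λ² − (2)λ + (-3) with roots -1 and 3.
Eigenvectors give P = [[2, -5], [1, -3]] with P⁻¹ = [[3, -5], [1, -2]], and B = P·diag(-1, 3)·P⁻¹.
Then B^6 = P·diag(1, 729)·P⁻¹ = [[2, -3645], [1, -2187]] · [[3, -5], [1, -2]] = [[-3639, 7280], [-2184, 4369]].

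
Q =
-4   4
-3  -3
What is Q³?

[[68, 100], [-75, 93]]

Q² = [[4, -28], [21, -3]]
Q³ = [[68, 100], [-75, 93]]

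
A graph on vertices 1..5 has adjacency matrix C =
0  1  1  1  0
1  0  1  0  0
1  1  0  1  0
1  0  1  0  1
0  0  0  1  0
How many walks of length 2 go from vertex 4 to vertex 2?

The number of length-2 walks from vertex 4 to vertex 2 is entry (4,2) of C^2, where C is the adjacency matrix.
C^2 = [[3, 1, 2, 1, 1], [1, 2, 1, 2, 0], [2, 1, 3, 1, 1], [1, 2, 1, 3, 0], [1, 0, 1, 0, 1]]

2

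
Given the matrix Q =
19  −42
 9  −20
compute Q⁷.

tr Q = −1 and det Q = −2, so the characteristic polynomial is λ² − (−1)λ + (−2) with roots −2 and 1.
Eigenvectors give P = [[2, 7], [1, 3]] with P⁻¹ = [[−3, 7], [1, −2]], and Q = P·diag(−2, 1)·P⁻¹.
Then Q⁷ = P·diag(−128, 1)·P⁻¹ = [[−256, 7], [−128, 3]] · [[−3, 7], [1, −2]] = [[775, −1806], [387, −902]].

[[775, −1806], [387, −902]]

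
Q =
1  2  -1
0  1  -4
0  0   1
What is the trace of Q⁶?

3

Q = I + N where N = [[0, 2, -1], [0, 0, -4], [0, 0, 0]] is strictly upper-triangular, so N³ = 0.
(I + N)⁶ = I + 6·N + 15·N² = [[1, 12, -126], [0, 1, -24], [0, 0, 1]].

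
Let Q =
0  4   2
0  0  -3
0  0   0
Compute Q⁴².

[[0, 0, 0], [0, 0, 0], [0, 0, 0]]

Q is strictly triangular, hence nilpotent: Q³ = 0, so Q⁴² = 0.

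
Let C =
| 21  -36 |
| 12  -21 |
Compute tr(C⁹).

0

tr C = 0 and det C = -9, so the characteristic polynomial is λ² − (0)λ + (-9) with roots 3 and -3.
Eigenvectors give P = [[2, 3], [1, 2]] with P⁻¹ = [[2, -3], [-1, 2]], and C = P·diag(3, -3)·P⁻¹.
Then C⁹ = P·diag(19683, -19683)·P⁻¹ = [[39366, -59049], [19683, -39366]] · [[2, -3], [-1, 2]] = [[137781, -236196], [78732, -137781]].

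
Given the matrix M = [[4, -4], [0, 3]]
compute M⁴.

[[256, -700], [0, 81]]

M² = [[16, -28], [0, 9]]
M³ = [[64, -148], [0, 27]]
M⁴ = [[256, -700], [0, 81]]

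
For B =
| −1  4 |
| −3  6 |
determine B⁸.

[[−18659, 25220], [−18915, 25476]]

tr B = 5 and det B = 6, so the characteristic polynomial is λ² − (5)λ + (6) with roots 3 and 2.
Eigenvectors give P = [[−1, 4], [−1, 3]] with P⁻¹ = [[3, −4], [1, −1]], and B = P·diag(3, 2)·P⁻¹.
Then B⁸ = P·diag(6561, 256)·P⁻¹ = [[−6561, 1024], [−6561, 768]] · [[3, −4], [1, −1]] = [[−18659, 25220], [−18915, 25476]].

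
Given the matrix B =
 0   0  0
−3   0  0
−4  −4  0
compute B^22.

B is strictly triangular, hence nilpotent: B^3 = 0, so B^22 = 0.

[[0, 0, 0], [0, 0, 0], [0, 0, 0]]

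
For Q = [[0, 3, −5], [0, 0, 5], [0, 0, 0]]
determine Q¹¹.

Q is strictly triangular, hence nilpotent: Q³ = 0, so Q¹¹ = 0.

[[0, 0, 0], [0, 0, 0], [0, 0, 0]]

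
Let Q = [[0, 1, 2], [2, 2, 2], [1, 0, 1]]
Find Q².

[[4, 2, 4], [6, 6, 10], [1, 1, 3]]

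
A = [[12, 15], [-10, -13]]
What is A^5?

tr A = -1 and det A = -6, so the characteristic polynomial is λ² − (-1)λ + (-6) with roots -3 and 2.
Eigenvectors give P = [[1, 3], [-1, -2]] with P⁻¹ = [[-2, -3], [1, 1]], and A = P·diag(-3, 2)·P⁻¹.
Then A^5 = P·diag(-243, 32)·P⁻¹ = [[-243, 96], [243, -64]] · [[-2, -3], [1, 1]] = [[582, 825], [-550, -793]].

[[582, 825], [-550, -793]]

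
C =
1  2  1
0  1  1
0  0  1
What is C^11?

C = I + N where N = [[0, 2, 1], [0, 0, 1], [0, 0, 0]] is strictly upper-triangular, so N^3 = 0.
(I + N)^11 = I + 11·N + 55·N^2 = [[1, 22, 121], [0, 1, 11], [0, 0, 1]].

[[1, 22, 121], [0, 1, 11], [0, 0, 1]]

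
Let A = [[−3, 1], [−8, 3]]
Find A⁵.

[[−3, 1], [−8, 3]]

A² = I (check: tr A = 0 and det A = −1), so A⁵ = A since 5 is odd.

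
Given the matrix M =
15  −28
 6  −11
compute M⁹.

[[137775, −275548], [59046, −118091]]

tr M = 4 and det M = 3, so the characteristic polynomial is λ² − (4)λ + (3) with roots 1 and 3.
Eigenvectors give P = [[2, 7], [1, 3]] with P⁻¹ = [[−3, 7], [1, −2]], and M = P·diag(1, 3)·P⁻¹.
Then M⁹ = P·diag(1, 19683)·P⁻¹ = [[2, 137781], [1, 59049]] · [[−3, 7], [1, −2]] = [[137775, −275548], [59046, −118091]].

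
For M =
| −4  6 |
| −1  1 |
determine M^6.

[[190, −378], [63, −125]]

tr M = −3 and det M = 2, so the characteristic polynomial is λ² − (−3)λ + (2) with roots −1 and −2.
Eigenvectors give P = [[−2, 3], [−1, 1]] with P⁻¹ = [[1, −3], [1, −2]], and M = P·diag(−1, −2)·P⁻¹.
Then M^6 = P·diag(1, 64)·P⁻¹ = [[−2, 192], [−1, 64]] · [[1, −3], [1, −2]] = [[190, −378], [63, −125]].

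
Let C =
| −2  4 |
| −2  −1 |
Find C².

[[−4, −12], [6, −7]]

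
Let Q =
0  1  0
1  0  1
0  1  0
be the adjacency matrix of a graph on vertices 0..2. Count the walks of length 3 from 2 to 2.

The number of length-3 walks from vertex 2 to vertex 2 is entry (2,2) of Q^3, where Q is the adjacency matrix.
Q^2 = [[1, 0, 1], [0, 2, 0], [1, 0, 1]]
Q^3 = [[0, 2, 0], [2, 0, 2], [0, 2, 0]]

0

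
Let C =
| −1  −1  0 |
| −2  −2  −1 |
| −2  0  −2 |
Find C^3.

C^2 = [[3, 3, 1], [8, 6, 4], [6, 2, 4]]
C^3 = [[−11, −9, −5], [−28, −20, −14], [−18, −10, −10]]

[[−11, −9, −5], [−28, −20, −14], [−18, −10, −10]]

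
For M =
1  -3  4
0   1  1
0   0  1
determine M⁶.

[[1, -18, -21], [0, 1, 6], [0, 0, 1]]

M = I + N where N = [[0, -3, 4], [0, 0, 1], [0, 0, 0]] is strictly upper-triangular, so N³ = 0.
(I + N)⁶ = I + 6·N + 15·N² = [[1, -18, -21], [0, 1, 6], [0, 0, 1]].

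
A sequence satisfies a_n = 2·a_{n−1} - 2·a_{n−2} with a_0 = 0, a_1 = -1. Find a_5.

4

With companion matrix A = [[2, -2], [1, 0]], [a_n, a_{n−1}]ᵀ = A·[a_{n−1}, a_{n−2}]ᵀ, so [a_5, a_4]ᵀ = A⁴·[a_1, a_0]ᵀ.
A⁴ = [[-4, 0], [0, -4]], giving [a_5, a_4]ᵀ = [[4], [0]].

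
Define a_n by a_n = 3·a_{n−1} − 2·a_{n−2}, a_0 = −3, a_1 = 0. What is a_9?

1530

With companion matrix T = [[3, −2], [1, 0]], [a_n, a_{n−1}]ᵀ = T·[a_{n−1}, a_{n−2}]ᵀ, so [a_9, a_8]ᵀ = T⁸·[a_1, a_0]ᵀ.
T⁸ = [[511, −510], [255, −254]], giving [a_9, a_8]ᵀ = [[1530], [762]].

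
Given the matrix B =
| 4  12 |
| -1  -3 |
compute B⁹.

[[4, 12], [-1, -3]]

B² = B (a projection; rank 1, trace 1), so B⁹ = B.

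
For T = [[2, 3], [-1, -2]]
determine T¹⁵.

[[2, 3], [-1, -2]]

T² = I (check: tr T = 0 and det T = -1), so T¹⁵ = T since 15 is odd.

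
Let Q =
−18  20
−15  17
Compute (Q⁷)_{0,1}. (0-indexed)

9260

tr Q = −1 and det Q = −6, so the characteristic polynomial is λ² − (−1)λ + (−6) with roots 2 and −3.
Eigenvectors give P = [[1, −4], [1, −3]] with P⁻¹ = [[−3, 4], [−1, 1]], and Q = P·diag(2, −3)·P⁻¹.
Then Q⁷ = P·diag(128, −2187)·P⁻¹ = [[128, 8748], [128, 6561]] · [[−3, 4], [−1, 1]] = [[−9132, 9260], [−6945, 7073]].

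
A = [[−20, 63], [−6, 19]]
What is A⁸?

tr A = −1 and det A = −2, so the characteristic polynomial is λ² − (−1)λ + (−2) with roots 1 and −2.
Eigenvectors give P = [[−3, 7], [−1, 2]] with P⁻¹ = [[2, −7], [1, −3]], and A = P·diag(1, −2)·P⁻¹.
Then A⁸ = P·diag(1, 256)·P⁻¹ = [[−3, 1792], [−1, 512]] · [[2, −7], [1, −3]] = [[1786, −5355], [510, −1529]].

[[1786, −5355], [510, −1529]]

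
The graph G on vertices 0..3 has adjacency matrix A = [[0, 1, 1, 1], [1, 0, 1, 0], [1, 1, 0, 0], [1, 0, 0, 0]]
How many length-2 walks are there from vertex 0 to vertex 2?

The number of length-2 walks from vertex 0 to vertex 2 is entry (0,2) of A², where A is the adjacency matrix.
A² = [[3, 1, 1, 0], [1, 2, 1, 1], [1, 1, 2, 1], [0, 1, 1, 1]]

1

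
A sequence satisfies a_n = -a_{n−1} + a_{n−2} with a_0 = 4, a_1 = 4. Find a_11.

With companion matrix C = [[-1, 1], [1, 0]], [a_n, a_{n−1}]ᵀ = C·[a_{n−1}, a_{n−2}]ᵀ, so [a_11, a_10]ᵀ = C¹⁰·[a_1, a_0]ᵀ.
C¹⁰ = [[89, -55], [-55, 34]], giving [a_11, a_10]ᵀ = [[136], [-84]].

136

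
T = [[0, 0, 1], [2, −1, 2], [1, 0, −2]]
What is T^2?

[[1, 0, −2], [0, 1, −4], [−2, 0, 5]]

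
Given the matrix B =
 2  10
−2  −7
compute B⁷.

tr B = −5 and det B = 6, so the characteristic polynomial is λ² − (−5)λ + (6) with roots −2 and −3.
Eigenvectors give P = [[5, 2], [−2, −1]] with P⁻¹ = [[1, 2], [−2, −5]], and B = P·diag(−2, −3)·P⁻¹.
Then B⁷ = P·diag(−128, −2187)·P⁻¹ = [[−640, −4374], [256, 2187]] · [[1, 2], [−2, −5]] = [[8108, 20590], [−4118, −10423]].

[[8108, 20590], [−4118, −10423]]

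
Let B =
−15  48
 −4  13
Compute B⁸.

[[26241, −78720], [6560, −19679]]

tr B = −2 and det B = −3, so the characteristic polynomial is λ² − (−2)λ + (−3) with roots −3 and 1.
Eigenvectors give P = [[4, 3], [1, 1]] with P⁻¹ = [[1, −3], [−1, 4]], and B = P·diag(−3, 1)·P⁻¹.
Then B⁸ = P·diag(6561, 1)·P⁻¹ = [[26244, 3], [6561, 1]] · [[1, −3], [−1, 4]] = [[26241, −78720], [6560, −19679]].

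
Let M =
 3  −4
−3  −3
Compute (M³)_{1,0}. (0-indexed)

M² = [[21, 0], [0, 21]]
M³ = [[63, −84], [−63, −63]]

−63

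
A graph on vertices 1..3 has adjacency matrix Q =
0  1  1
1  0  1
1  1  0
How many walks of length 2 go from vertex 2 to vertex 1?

1

The number of length-2 walks from vertex 2 to vertex 1 is entry (2,1) of Q², where Q is the adjacency matrix.
Q² = [[2, 1, 1], [1, 2, 1], [1, 1, 2]]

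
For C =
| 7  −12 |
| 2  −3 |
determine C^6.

[[2185, −4368], [728, −1455]]

tr C = 4 and det C = 3, so the characteristic polynomial is λ² − (4)λ + (3) with roots 1 and 3.
Eigenvectors give P = [[−2, 3], [−1, 1]] with P⁻¹ = [[1, −3], [1, −2]], and C = P·diag(1, 3)·P⁻¹.
Then C^6 = P·diag(1, 729)·P⁻¹ = [[−2, 2187], [−1, 729]] · [[1, −3], [1, −2]] = [[2185, −4368], [728, −1455]].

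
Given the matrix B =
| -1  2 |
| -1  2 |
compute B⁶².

[[-1, 2], [-1, 2]]

B² = B (a projection; rank 1, trace 1), so B⁶² = B.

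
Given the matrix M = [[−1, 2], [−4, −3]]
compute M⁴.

M² = [[−7, −8], [16, 1]]
M³ = [[39, 10], [−20, 29]]
M⁴ = [[−79, 48], [−96, −127]]

[[−79, 48], [−96, −127]]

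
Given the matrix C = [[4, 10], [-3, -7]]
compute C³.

[[34, 70], [-21, -43]]

tr C = -3 and det C = 2, so the characteristic polynomial is λ² − (-3)λ + (2) with roots -2 and -1.
Eigenvectors give P = [[-5, -2], [3, 1]] with P⁻¹ = [[1, 2], [-3, -5]], and C = P·diag(-2, -1)·P⁻¹.
Then C³ = P·diag(-8, -1)·P⁻¹ = [[40, 2], [-24, -1]] · [[1, 2], [-3, -5]] = [[34, 70], [-21, -43]].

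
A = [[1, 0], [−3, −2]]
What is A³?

tr A = −1 and det A = −2, so the characteristic polynomial is λ² − (−1)λ + (−2) with roots −2 and 1.
Eigenvectors give P = [[0, 1], [−1, −1]] with P⁻¹ = [[−1, −1], [1, 0]], and A = P·diag(−2, 1)·P⁻¹.
Then A³ = P·diag(−8, 1)·P⁻¹ = [[0, 1], [8, −1]] · [[−1, −1], [1, 0]] = [[1, 0], [−9, −8]].

[[1, 0], [−9, −8]]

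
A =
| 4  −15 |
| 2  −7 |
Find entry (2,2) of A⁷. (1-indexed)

−763

tr A = −3 and det A = 2, so the characteristic polynomial is λ² − (−3)λ + (2) with roots −1 and −2.
Eigenvectors give P = [[3, 5], [1, 2]] with P⁻¹ = [[2, −5], [−1, 3]], and A = P·diag(−1, −2)·P⁻¹.
Then A⁷ = P·diag(−1, −128)·P⁻¹ = [[−3, −640], [−1, −256]] · [[2, −5], [−1, 3]] = [[634, −1905], [254, −763]].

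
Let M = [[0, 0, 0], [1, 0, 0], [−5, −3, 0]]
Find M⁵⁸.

[[0, 0, 0], [0, 0, 0], [0, 0, 0]]

M is strictly triangular, hence nilpotent: M³ = 0, so M⁵⁸ = 0.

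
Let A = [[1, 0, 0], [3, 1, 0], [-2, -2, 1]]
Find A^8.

[[1, 0, 0], [24, 1, 0], [-184, -16, 1]]

A = I + N where N = [[0, 0, 0], [3, 0, 0], [-2, -2, 0]] is strictly lower-triangular, so N^3 = 0.
(I + N)^8 = I + 8·N + 28·N^2 = [[1, 0, 0], [24, 1, 0], [-184, -16, 1]].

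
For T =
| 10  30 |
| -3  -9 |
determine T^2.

[[10, 30], [-3, -9]]

T² = T (a projection; rank 1, trace 1), so T^2 = T.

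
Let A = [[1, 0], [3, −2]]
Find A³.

tr A = −1 and det A = −2, so the characteristic polynomial is λ² − (−1)λ + (−2) with roots −2 and 1.
Eigenvectors give P = [[0, 1], [1, 1]] with P⁻¹ = [[−1, 1], [1, 0]], and A = P·diag(−2, 1)·P⁻¹.
Then A³ = P·diag(−8, 1)·P⁻¹ = [[0, 1], [−8, 1]] · [[−1, 1], [1, 0]] = [[1, 0], [9, −8]].

[[1, 0], [9, −8]]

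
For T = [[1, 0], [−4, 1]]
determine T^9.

[[1, 0], [−36, 1]]

T = I + N where N = [[0, 0], [−4, 0]] is strictly lower-triangular, so N^2 = 0.
(I + N)^9 = I + 9·N = [[1, 0], [−36, 1]].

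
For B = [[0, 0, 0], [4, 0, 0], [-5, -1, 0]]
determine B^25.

B is strictly triangular, hence nilpotent: B^3 = 0, so B^25 = 0.

[[0, 0, 0], [0, 0, 0], [0, 0, 0]]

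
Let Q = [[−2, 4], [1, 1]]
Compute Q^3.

Q^2 = [[8, −4], [−1, 5]]
Q^3 = [[−20, 28], [7, 1]]

[[−20, 28], [7, 1]]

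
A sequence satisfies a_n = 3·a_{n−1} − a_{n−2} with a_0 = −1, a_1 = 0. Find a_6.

55

With companion matrix B = [[3, −1], [1, 0]], [a_n, a_{n−1}]ᵀ = B·[a_{n−1}, a_{n−2}]ᵀ, so [a_6, a_5]ᵀ = B^5·[a_1, a_0]ᵀ.
B^5 = [[144, −55], [55, −21]], giving [a_6, a_5]ᵀ = [[55], [21]].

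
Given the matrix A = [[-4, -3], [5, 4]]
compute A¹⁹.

A² = I (check: tr A = 0 and det A = -1), so A¹⁹ = A since 19 is odd.

[[-4, -3], [5, 4]]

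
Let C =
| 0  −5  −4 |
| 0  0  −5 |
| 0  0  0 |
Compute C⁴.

C is strictly triangular, hence nilpotent: C³ = 0, so C⁴ = 0.

[[0, 0, 0], [0, 0, 0], [0, 0, 0]]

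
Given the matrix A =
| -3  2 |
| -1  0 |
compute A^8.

[[511, -510], [255, -254]]

tr A = -3 and det A = 2, so the characteristic polynomial is λ² − (-3)λ + (2) with roots -1 and -2.
Eigenvectors give P = [[-1, -2], [-1, -1]] with P⁻¹ = [[1, -2], [-1, 1]], and A = P·diag(-1, -2)·P⁻¹.
Then A^8 = P·diag(1, 256)·P⁻¹ = [[-1, -512], [-1, -256]] · [[1, -2], [-1, 1]] = [[511, -510], [255, -254]].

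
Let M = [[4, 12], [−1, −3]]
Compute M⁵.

[[4, 12], [−1, −3]]

M² = M (a projection; rank 1, trace 1), so M⁵ = M.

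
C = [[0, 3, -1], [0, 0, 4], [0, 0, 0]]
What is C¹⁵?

C is strictly triangular, hence nilpotent: C³ = 0, so C¹⁵ = 0.

[[0, 0, 0], [0, 0, 0], [0, 0, 0]]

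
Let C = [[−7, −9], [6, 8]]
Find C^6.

[[−125, −189], [126, 190]]

tr C = 1 and det C = −2, so the characteristic polynomial is λ² − (1)λ + (−2) with roots −1 and 2.
Eigenvectors give P = [[3, −1], [−2, 1]] with P⁻¹ = [[1, 1], [2, 3]], and C = P·diag(−1, 2)·P⁻¹.
Then C^6 = P·diag(1, 64)·P⁻¹ = [[3, −64], [−2, 64]] · [[1, 1], [2, 3]] = [[−125, −189], [126, 190]].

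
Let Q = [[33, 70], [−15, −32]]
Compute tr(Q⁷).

tr Q = 1 and det Q = −6, so the characteristic polynomial is λ² − (1)λ + (−6) with roots −2 and 3.
Eigenvectors give P = [[−2, 7], [1, −3]] with P⁻¹ = [[3, 7], [1, 2]], and Q = P·diag(−2, 3)·P⁻¹.
Then Q⁷ = P·diag(−128, 2187)·P⁻¹ = [[256, 15309], [−128, −6561]] · [[3, 7], [1, 2]] = [[16077, 32410], [−6945, −14018]].

2059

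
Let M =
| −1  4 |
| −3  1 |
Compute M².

[[−11, 0], [0, −11]]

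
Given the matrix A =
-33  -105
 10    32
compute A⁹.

[[-140853, -424095], [40390, 121682]]

tr A = -1 and det A = -6, so the characteristic polynomial is λ² − (-1)λ + (-6) with roots 2 and -3.
Eigenvectors give P = [[-3, 7], [1, -2]] with P⁻¹ = [[2, 7], [1, 3]], and A = P·diag(2, -3)·P⁻¹.
Then A⁹ = P·diag(512, -19683)·P⁻¹ = [[-1536, -137781], [512, 39366]] · [[2, 7], [1, 3]] = [[-140853, -424095], [40390, 121682]].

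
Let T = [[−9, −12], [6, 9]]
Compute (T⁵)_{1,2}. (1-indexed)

tr T = 0 and det T = −9, so the characteristic polynomial is λ² − (0)λ + (−9) with roots 3 and −3.
Eigenvectors give P = [[−1, −2], [1, 1]] with P⁻¹ = [[1, 2], [−1, −1]], and T = P·diag(3, −3)·P⁻¹.
Then T⁵ = P·diag(243, −243)·P⁻¹ = [[−243, 486], [243, −243]] · [[1, 2], [−1, −1]] = [[−729, −972], [486, 729]].

−972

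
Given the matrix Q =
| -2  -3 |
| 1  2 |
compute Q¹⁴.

[[1, 0], [0, 1]]

Q² = I (check: tr Q = 0 and det Q = -1), so Q¹⁴ = I since 14 is even.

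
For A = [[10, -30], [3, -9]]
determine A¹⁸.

[[10, -30], [3, -9]]

A² = A (a projection; rank 1, trace 1), so A¹⁸ = A.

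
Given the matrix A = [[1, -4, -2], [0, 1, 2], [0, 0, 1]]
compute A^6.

A = I + N where N = [[0, -4, -2], [0, 0, 2], [0, 0, 0]] is strictly upper-triangular, so N^3 = 0.
(I + N)^6 = I + 6·N + 15·N^2 = [[1, -24, -132], [0, 1, 12], [0, 0, 1]].

[[1, -24, -132], [0, 1, 12], [0, 0, 1]]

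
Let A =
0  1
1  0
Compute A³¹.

A² = I (check: tr A = 0 and det A = -1), so A³¹ = A since 31 is odd.

[[0, 1], [1, 0]]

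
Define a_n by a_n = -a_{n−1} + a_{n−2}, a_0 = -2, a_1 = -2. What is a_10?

With companion matrix B = [[-1, 1], [1, 0]], [a_n, a_{n−1}]ᵀ = B·[a_{n−1}, a_{n−2}]ᵀ, so [a_10, a_9]ᵀ = B^9·[a_1, a_0]ᵀ.
B^9 = [[-55, 34], [34, -21]], giving [a_10, a_9]ᵀ = [[42], [-26]].

42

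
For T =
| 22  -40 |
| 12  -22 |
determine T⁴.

tr T = 0 and det T = -4, so the characteristic polynomial is λ² − (0)λ + (-4) with roots -2 and 2.
Eigenvectors give P = [[-5, -2], [-3, -1]] with P⁻¹ = [[1, -2], [-3, 5]], and T = P·diag(-2, 2)·P⁻¹.
Then T⁴ = P·diag(16, 16)·P⁻¹ = [[-80, -32], [-48, -16]] · [[1, -2], [-3, 5]] = [[16, 0], [0, 16]].

[[16, 0], [0, 16]]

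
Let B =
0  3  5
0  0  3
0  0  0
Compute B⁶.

[[0, 0, 0], [0, 0, 0], [0, 0, 0]]

B is strictly triangular, hence nilpotent: B³ = 0, so B⁶ = 0.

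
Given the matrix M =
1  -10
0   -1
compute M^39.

M² = I (check: tr M = 0 and det M = -1), so M^39 = M since 39 is odd.

[[1, -10], [0, -1]]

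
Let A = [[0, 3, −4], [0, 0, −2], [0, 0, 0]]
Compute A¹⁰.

A is strictly triangular, hence nilpotent: A³ = 0, so A¹⁰ = 0.

[[0, 0, 0], [0, 0, 0], [0, 0, 0]]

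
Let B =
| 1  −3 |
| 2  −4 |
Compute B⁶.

[[−125, 189], [−126, 190]]

tr B = −3 and det B = 2, so the characteristic polynomial is λ² − (−3)λ + (2) with roots −1 and −2.
Eigenvectors give P = [[3, 1], [2, 1]] with P⁻¹ = [[1, −1], [−2, 3]], and B = P·diag(−1, −2)·P⁻¹.
Then B⁶ = P·diag(1, 64)·P⁻¹ = [[3, 64], [2, 64]] · [[1, −1], [−2, 3]] = [[−125, 189], [−126, 190]].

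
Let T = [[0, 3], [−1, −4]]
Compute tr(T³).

−28

T² = [[−3, −12], [4, 13]]
T³ = [[12, 39], [−13, −40]]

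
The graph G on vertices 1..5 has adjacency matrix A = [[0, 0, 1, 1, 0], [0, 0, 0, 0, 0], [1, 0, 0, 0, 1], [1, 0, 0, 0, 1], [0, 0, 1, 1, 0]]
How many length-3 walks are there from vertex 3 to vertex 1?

The number of length-3 walks from vertex 3 to vertex 1 is entry (3,1) of A³, where A is the adjacency matrix.
A² = [[2, 0, 0, 0, 2], [0, 0, 0, 0, 0], [0, 0, 2, 2, 0], [0, 0, 2, 2, 0], [2, 0, 0, 0, 2]]
A³ = [[0, 0, 4, 4, 0], [0, 0, 0, 0, 0], [4, 0, 0, 0, 4], [4, 0, 0, 0, 4], [0, 0, 4, 4, 0]]

4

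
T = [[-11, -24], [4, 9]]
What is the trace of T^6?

tr T = -2 and det T = -3, so the characteristic polynomial is λ² − (-2)λ + (-3) with roots -3 and 1.
Eigenvectors give P = [[3, 2], [-1, -1]] with P⁻¹ = [[1, 2], [-1, -3]], and T = P·diag(-3, 1)·P⁻¹.
Then T^6 = P·diag(729, 1)·P⁻¹ = [[2187, 2], [-729, -1]] · [[1, 2], [-1, -3]] = [[2185, 4368], [-728, -1455]].

730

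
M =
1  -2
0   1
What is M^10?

[[1, -20], [0, 1]]

M = I + N where N = [[0, -2], [0, 0]] is strictly upper-triangular, so N^2 = 0.
(I + N)^10 = I + 10·N = [[1, -20], [0, 1]].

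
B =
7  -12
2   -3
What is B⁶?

[[2185, -4368], [728, -1455]]

tr B = 4 and det B = 3, so the characteristic polynomial is λ² − (4)λ + (3) with roots 1 and 3.
Eigenvectors give P = [[2, 3], [1, 1]] with P⁻¹ = [[-1, 3], [1, -2]], and B = P·diag(1, 3)·P⁻¹.
Then B⁶ = P·diag(1, 729)·P⁻¹ = [[2, 2187], [1, 729]] · [[-1, 3], [1, -2]] = [[2185, -4368], [728, -1455]].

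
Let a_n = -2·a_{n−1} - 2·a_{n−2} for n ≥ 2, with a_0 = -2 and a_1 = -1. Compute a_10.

96

With companion matrix A = [[-2, -2], [1, 0]], [a_n, a_{n−1}]ᵀ = A·[a_{n−1}, a_{n−2}]ᵀ, so [a_10, a_9]ᵀ = A^9·[a_1, a_0]ᵀ.
A^9 = [[-32, -32], [16, 0]], giving [a_10, a_9]ᵀ = [[96], [-16]].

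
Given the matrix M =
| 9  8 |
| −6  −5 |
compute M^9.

tr M = 4 and det M = 3, so the characteristic polynomial is λ² − (4)λ + (3) with roots 1 and 3.
Eigenvectors give P = [[−1, 4], [1, −3]] with P⁻¹ = [[3, 4], [1, 1]], and M = P·diag(1, 3)·P⁻¹.
Then M^9 = P·diag(1, 19683)·P⁻¹ = [[−1, 78732], [1, −59049]] · [[3, 4], [1, 1]] = [[78729, 78728], [−59046, −59045]].

[[78729, 78728], [−59046, −59045]]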